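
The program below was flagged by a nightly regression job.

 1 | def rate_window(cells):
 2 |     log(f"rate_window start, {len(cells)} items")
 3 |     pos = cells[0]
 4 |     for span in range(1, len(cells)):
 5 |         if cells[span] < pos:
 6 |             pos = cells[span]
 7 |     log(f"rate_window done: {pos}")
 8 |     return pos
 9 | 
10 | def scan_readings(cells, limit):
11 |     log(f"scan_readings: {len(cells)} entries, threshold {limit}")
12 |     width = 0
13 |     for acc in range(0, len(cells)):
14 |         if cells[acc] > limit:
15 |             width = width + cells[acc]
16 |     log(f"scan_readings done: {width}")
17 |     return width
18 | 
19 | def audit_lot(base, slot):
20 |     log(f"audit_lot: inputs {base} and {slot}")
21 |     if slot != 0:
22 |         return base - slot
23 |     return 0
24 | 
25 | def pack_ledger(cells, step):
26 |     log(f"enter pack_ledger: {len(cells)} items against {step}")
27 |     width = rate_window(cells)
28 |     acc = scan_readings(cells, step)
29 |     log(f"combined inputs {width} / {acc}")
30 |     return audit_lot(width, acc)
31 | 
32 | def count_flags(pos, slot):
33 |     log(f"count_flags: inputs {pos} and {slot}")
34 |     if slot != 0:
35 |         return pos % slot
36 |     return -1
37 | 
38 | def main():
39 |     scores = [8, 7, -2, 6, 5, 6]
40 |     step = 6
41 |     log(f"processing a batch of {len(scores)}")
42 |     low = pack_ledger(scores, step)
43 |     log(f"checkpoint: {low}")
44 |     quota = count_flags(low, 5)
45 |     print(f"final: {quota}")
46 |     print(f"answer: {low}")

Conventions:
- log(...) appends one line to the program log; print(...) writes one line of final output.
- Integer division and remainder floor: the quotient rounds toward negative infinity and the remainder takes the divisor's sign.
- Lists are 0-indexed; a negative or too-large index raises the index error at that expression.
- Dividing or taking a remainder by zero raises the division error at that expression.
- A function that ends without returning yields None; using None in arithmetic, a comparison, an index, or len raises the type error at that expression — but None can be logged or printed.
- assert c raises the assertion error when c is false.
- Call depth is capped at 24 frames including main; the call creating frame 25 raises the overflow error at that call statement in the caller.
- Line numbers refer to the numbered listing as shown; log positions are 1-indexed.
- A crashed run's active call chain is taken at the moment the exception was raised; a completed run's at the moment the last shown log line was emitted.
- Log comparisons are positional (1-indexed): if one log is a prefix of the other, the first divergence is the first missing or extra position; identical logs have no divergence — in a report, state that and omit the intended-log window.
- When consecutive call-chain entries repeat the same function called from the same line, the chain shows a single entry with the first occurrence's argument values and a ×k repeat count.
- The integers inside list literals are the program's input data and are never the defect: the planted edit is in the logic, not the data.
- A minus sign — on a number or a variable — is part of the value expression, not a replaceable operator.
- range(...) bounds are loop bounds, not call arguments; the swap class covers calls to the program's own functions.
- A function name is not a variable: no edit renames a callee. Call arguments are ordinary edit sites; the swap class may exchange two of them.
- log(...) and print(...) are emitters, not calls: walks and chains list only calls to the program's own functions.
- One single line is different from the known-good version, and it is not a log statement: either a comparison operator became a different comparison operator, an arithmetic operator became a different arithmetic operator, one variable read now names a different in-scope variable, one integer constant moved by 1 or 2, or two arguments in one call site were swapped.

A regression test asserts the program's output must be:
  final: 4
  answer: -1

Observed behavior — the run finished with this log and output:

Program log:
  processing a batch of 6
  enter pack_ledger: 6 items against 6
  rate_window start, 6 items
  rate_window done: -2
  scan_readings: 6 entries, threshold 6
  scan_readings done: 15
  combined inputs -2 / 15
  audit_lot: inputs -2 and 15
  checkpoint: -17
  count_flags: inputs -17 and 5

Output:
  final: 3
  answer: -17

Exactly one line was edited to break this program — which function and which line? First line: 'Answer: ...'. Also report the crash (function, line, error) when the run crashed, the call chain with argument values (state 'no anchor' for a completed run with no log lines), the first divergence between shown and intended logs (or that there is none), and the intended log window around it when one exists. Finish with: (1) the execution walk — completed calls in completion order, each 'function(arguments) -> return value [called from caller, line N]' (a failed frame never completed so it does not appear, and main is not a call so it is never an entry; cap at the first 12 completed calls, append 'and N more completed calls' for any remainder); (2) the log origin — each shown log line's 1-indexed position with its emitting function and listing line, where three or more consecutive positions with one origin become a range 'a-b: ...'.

Answer: the defect is in audit_lot at line 22.
Key observation: Log line 9 is where behavior first shows: 'checkpoint: -17' appears instead of 'checkpoint: -1'.
Call chain: main -> count_flags(-17, 5) (called at line 44).
First divergence: at position 9 the run shows 'checkpoint: -17' where the working version logs 'checkpoint: -1'.
Intended log window:
  7: combined inputs -2 / 15
  8: audit_lot: inputs -2 and 15
  9: checkpoint: -1
  10: count_flags: inputs -1 and 5
Execution walk:
  rate_window([8, 7, -2, 6, 5, 6]) -> -2  [called from pack_ledger, line 27]
  scan_readings([8, 7, -2, 6, 5, 6], 6) -> 15  [called from pack_ledger, line 28]
  audit_lot(-2, 15) -> -17  [called from pack_ledger, line 30]
  pack_ledger([8, 7, -2, 6, 5, 6], 6) -> -17  [called from main, line 42]
  count_flags(-17, 5) -> 3  [called from main, line 44]
Log line origins:
  1: logged in main at line 41
  2: logged in pack_ledger at line 26
  3: logged in rate_window at line 2
  4: logged in rate_window at line 7
  5: logged in scan_readings at line 11
  6: logged in scan_readings at line 16
  7: logged in pack_ledger at line 29
  8: logged in audit_lot at line 20
  9: logged in main at line 43
  10: logged in count_flags at line 33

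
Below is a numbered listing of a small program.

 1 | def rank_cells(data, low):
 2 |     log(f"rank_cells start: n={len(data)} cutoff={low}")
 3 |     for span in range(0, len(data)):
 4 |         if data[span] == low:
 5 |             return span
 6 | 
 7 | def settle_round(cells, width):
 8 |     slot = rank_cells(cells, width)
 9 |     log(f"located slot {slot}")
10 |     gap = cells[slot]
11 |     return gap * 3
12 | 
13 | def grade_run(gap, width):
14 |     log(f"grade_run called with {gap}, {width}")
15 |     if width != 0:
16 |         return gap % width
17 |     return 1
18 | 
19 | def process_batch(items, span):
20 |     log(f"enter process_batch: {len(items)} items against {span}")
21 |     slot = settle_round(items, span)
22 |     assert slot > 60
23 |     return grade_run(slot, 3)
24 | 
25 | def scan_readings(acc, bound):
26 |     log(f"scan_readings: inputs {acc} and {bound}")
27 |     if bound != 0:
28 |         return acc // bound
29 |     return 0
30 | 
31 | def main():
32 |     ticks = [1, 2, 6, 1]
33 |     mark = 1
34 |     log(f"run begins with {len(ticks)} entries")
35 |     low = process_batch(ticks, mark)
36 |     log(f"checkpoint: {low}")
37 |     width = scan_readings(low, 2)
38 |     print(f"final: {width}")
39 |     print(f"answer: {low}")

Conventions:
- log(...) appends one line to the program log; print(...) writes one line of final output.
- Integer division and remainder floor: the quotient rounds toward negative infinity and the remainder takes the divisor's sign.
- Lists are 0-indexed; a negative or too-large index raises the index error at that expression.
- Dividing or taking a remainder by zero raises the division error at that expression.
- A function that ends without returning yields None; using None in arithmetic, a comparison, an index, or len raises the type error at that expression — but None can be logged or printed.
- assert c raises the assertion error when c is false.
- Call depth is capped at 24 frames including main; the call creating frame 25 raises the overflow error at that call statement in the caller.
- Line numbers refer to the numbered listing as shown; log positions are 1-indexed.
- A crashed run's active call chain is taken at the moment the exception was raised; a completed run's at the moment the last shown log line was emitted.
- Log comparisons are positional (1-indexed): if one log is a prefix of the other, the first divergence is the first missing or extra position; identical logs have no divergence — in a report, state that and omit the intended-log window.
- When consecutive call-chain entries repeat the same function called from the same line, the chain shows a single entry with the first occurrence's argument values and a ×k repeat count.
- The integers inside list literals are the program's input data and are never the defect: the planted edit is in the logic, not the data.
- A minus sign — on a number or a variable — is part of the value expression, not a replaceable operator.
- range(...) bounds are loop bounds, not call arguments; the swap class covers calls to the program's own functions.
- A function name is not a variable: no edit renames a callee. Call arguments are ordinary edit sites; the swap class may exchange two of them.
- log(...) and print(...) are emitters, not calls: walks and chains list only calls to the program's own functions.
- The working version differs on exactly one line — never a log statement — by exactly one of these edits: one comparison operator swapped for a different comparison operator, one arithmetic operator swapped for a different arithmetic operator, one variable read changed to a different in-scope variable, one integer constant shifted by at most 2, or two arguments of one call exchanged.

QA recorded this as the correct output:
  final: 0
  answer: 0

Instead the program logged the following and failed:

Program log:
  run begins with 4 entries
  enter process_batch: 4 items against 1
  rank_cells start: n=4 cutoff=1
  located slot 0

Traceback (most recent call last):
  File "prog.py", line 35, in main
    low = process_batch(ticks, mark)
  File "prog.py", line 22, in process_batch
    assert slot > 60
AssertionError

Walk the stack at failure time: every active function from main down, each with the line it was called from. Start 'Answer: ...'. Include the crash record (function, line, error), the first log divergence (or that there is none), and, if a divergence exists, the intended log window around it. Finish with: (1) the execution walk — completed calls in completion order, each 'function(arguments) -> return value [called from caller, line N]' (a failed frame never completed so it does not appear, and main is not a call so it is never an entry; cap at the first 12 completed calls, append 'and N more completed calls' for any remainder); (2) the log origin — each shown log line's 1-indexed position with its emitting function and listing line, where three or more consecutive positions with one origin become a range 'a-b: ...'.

Answer: main -> process_batch (called at line 35).
Key observation: The shown log is a 4-line prefix of the intended one, whose next entry is 'grade_run called with 3, 3'.
Crash: process_batch, line 22, AssertionError.
First divergence: position 5; the shown log stops at 4 lines while the working version next logs 'grade_run called with 3, 3'.
Intended log window:
  3: rank_cells start: n=4 cutoff=1
  4: located slot 0
  5: grade_run called with 3, 3
  6: checkpoint: 0
Execution walk:
  rank_cells([1, 2, 6, 1], 1) -> 0  [called from settle_round, line 8]
  settle_round([1, 2, 6, 1], 1) -> 3  [called from process_batch, line 21]
Origin of each log line:
  1: from main, line 34
  2: from process_batch, line 20
  3: from rank_cells, line 2
  4: from settle_round, line 9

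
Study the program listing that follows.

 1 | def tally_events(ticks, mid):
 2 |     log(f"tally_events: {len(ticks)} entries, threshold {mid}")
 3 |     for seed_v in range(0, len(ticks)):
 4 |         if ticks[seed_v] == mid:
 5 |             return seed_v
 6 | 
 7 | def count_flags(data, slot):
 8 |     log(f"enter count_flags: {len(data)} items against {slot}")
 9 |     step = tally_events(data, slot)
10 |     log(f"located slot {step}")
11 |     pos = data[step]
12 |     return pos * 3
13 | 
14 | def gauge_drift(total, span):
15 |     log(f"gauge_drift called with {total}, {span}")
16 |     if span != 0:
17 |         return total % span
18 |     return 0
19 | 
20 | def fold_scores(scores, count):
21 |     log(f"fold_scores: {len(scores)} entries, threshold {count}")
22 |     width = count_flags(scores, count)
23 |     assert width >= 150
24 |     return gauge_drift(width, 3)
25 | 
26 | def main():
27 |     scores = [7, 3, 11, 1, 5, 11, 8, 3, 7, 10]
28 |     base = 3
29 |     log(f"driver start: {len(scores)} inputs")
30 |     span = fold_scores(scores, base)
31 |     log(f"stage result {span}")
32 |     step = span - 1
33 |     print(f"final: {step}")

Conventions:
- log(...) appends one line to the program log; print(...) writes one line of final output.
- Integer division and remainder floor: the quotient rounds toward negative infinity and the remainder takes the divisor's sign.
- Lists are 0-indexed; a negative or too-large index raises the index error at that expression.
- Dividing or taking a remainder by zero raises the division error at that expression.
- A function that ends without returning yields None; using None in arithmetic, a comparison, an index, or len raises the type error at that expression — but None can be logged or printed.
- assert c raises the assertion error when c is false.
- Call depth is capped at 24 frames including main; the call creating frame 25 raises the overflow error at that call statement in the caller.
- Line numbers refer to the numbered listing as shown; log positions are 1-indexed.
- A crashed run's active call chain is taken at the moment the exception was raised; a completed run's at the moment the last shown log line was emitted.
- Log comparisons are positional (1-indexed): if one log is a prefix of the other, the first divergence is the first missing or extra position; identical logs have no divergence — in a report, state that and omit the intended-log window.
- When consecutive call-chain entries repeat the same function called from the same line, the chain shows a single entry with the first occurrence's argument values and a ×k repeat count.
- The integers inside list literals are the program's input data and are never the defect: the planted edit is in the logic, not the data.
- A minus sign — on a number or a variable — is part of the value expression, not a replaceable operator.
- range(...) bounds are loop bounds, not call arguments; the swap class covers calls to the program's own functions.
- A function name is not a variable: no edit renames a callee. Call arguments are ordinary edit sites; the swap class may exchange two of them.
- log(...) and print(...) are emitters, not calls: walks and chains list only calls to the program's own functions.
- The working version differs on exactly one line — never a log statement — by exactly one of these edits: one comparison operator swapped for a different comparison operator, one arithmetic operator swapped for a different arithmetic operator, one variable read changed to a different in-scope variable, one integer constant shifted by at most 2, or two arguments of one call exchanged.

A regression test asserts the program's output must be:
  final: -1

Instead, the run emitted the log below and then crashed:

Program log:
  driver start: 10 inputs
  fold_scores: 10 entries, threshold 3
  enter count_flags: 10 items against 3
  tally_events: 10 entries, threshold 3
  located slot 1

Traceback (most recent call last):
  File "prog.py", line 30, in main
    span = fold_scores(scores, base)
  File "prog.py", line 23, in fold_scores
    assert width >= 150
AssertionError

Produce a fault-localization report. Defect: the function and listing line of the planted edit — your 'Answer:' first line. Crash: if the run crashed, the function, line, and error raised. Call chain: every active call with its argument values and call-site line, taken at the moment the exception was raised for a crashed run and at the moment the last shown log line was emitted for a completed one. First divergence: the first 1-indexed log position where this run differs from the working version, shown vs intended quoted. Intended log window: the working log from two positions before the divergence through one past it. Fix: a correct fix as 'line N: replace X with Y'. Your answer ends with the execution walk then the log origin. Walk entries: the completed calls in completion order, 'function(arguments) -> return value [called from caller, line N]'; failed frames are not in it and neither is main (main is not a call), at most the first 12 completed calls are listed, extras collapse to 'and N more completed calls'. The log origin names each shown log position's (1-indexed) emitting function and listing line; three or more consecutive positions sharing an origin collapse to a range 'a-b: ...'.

Answer: the defect is in fold_scores at line 23.
The tell: After 5 matching log lines the faulty run goes silent, while the working version continues with 'gauge_drift called with 9, 3'.
Crash: fold_scores, line 23, AssertionError.
Call chain: main -> fold_scores([7, 3, 11, 1, 5, 11, 8, 3, 7, 10], 3) (called at line 30).
First divergence: position 6 — the faulty run's log ends after 5 lines; the working version continues with 'gauge_drift called with 9, 3'.
Intended log window:
  4: tally_events: 10 entries, threshold 3
  5: located slot 1
  6: gauge_drift called with 9, 3
  7: stage result 0
Execution walk:
  tally_events([7, 3, 11, 1, 5, 11, 8, 3, 7, 10], 3) -> 1  [called from count_flags, line 9]
  count_flags([7, 3, 11, 1, 5, 11, 8, 3, 7, 10], 3) -> 9  [called from fold_scores, line 22]
Log origin:
  1: logged in main at line 29
  2: logged in fold_scores at line 21
  3: logged in count_flags at line 8
  4: logged in tally_events at line 2
  5: logged in count_flags at line 10
A correct fix: line 23: replace `>=` with `<=`.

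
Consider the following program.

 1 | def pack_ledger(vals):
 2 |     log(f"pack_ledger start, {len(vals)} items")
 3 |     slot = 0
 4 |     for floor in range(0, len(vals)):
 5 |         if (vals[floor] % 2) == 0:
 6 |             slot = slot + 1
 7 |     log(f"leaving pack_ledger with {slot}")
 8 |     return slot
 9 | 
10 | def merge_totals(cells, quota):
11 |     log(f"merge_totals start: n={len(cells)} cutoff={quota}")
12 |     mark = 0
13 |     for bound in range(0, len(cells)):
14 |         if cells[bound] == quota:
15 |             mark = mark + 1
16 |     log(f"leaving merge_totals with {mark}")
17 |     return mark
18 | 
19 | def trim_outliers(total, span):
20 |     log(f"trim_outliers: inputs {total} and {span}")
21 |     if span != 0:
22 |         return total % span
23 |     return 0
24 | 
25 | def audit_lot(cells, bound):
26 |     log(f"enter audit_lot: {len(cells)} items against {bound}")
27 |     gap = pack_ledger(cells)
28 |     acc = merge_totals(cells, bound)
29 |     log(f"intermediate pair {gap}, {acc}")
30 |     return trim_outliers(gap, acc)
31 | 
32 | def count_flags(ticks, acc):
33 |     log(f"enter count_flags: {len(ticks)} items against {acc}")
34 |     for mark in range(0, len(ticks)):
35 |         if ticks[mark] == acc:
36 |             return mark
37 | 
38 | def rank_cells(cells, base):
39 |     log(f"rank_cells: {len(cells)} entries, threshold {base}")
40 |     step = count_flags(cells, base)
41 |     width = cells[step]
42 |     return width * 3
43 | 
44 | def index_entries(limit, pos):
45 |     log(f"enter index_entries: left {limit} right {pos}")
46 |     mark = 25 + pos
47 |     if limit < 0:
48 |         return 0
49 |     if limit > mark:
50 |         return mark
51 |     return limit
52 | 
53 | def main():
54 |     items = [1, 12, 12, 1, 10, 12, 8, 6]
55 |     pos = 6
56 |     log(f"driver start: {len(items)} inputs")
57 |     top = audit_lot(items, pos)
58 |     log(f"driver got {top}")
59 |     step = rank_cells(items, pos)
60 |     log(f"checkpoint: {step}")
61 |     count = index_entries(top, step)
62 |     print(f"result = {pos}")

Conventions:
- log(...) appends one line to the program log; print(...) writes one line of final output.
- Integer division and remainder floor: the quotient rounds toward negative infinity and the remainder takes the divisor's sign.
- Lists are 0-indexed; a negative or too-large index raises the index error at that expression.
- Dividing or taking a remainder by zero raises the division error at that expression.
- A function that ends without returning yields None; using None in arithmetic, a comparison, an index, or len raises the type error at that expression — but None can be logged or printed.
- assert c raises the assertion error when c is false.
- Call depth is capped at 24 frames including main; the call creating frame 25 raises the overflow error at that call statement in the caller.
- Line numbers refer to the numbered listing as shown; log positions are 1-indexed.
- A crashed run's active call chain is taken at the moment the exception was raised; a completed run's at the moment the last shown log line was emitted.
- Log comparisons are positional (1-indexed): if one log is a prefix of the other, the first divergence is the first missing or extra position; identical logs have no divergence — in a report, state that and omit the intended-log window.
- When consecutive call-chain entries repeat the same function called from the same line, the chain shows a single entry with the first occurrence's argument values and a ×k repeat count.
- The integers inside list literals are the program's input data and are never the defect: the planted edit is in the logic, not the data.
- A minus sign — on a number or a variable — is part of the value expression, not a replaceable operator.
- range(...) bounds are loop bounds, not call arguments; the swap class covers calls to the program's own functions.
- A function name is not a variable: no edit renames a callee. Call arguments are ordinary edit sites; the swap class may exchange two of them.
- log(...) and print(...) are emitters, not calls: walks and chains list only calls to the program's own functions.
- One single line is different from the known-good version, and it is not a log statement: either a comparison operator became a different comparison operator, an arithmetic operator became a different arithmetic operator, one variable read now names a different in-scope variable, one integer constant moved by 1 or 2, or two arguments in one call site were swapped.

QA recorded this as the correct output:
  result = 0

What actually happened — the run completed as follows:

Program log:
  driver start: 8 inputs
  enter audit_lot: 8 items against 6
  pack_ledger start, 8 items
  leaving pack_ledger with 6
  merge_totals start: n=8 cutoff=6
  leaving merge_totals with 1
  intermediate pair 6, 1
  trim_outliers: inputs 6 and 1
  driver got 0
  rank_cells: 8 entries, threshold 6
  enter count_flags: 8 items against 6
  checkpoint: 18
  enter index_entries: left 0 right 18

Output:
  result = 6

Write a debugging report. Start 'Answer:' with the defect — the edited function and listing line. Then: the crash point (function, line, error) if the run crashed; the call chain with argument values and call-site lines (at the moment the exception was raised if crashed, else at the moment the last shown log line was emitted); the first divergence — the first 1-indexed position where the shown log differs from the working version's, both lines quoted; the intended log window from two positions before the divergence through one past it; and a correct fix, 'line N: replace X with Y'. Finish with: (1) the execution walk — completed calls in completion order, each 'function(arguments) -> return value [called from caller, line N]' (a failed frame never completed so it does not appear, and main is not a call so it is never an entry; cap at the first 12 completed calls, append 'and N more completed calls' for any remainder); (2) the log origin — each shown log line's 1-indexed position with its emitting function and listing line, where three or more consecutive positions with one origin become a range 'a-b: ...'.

Answer: the defect is in main at line 62.
Key fact: Nothing in the log betrays the bug — only the output does.
Call chain: main -> index_entries(0, 18) (called at line 61).
First divergence: none; the two logs match at every position.
Execution walk:
  pack_ledger([1, 12, 12, 1, 10, 12, 8, 6]) -> 6  [called from audit_lot, line 27]
  merge_totals([1, 12, 12, 1, 10, 12, 8, 6], 6) -> 1  [called from audit_lot, line 28]
  trim_outliers(6, 1) -> 0  [called from audit_lot, line 30]
  audit_lot([1, 12, 12, 1, 10, 12, 8, 6], 6) -> 0  [called from main, line 57]
  count_flags([1, 12, 12, 1, 10, 12, 8, 6], 6) -> 7  [called from rank_cells, line 40]
  rank_cells([1, 12, 12, 1, 10, 12, 8, 6], 6) -> 18  [called from main, line 59]
  index_entries(0, 18) -> 0  [called from main, line 61]
Log origin:
  1: logged in main at line 56
  2: logged in audit_lot at line 26
  3: logged in pack_ledger at line 2
  4: logged in pack_ledger at line 7
  5: logged in merge_totals at line 11
  6: logged in merge_totals at line 16
  7: logged in audit_lot at line 29
  8: logged in trim_outliers at line 20
  9: logged in main at line 58
  10: logged in rank_cells at line 39
  11: logged in count_flags at line 33
  12: logged in main at line 60
  13: logged in index_entries at line 45
A correct fix: line 62: replace `pos` with `count`.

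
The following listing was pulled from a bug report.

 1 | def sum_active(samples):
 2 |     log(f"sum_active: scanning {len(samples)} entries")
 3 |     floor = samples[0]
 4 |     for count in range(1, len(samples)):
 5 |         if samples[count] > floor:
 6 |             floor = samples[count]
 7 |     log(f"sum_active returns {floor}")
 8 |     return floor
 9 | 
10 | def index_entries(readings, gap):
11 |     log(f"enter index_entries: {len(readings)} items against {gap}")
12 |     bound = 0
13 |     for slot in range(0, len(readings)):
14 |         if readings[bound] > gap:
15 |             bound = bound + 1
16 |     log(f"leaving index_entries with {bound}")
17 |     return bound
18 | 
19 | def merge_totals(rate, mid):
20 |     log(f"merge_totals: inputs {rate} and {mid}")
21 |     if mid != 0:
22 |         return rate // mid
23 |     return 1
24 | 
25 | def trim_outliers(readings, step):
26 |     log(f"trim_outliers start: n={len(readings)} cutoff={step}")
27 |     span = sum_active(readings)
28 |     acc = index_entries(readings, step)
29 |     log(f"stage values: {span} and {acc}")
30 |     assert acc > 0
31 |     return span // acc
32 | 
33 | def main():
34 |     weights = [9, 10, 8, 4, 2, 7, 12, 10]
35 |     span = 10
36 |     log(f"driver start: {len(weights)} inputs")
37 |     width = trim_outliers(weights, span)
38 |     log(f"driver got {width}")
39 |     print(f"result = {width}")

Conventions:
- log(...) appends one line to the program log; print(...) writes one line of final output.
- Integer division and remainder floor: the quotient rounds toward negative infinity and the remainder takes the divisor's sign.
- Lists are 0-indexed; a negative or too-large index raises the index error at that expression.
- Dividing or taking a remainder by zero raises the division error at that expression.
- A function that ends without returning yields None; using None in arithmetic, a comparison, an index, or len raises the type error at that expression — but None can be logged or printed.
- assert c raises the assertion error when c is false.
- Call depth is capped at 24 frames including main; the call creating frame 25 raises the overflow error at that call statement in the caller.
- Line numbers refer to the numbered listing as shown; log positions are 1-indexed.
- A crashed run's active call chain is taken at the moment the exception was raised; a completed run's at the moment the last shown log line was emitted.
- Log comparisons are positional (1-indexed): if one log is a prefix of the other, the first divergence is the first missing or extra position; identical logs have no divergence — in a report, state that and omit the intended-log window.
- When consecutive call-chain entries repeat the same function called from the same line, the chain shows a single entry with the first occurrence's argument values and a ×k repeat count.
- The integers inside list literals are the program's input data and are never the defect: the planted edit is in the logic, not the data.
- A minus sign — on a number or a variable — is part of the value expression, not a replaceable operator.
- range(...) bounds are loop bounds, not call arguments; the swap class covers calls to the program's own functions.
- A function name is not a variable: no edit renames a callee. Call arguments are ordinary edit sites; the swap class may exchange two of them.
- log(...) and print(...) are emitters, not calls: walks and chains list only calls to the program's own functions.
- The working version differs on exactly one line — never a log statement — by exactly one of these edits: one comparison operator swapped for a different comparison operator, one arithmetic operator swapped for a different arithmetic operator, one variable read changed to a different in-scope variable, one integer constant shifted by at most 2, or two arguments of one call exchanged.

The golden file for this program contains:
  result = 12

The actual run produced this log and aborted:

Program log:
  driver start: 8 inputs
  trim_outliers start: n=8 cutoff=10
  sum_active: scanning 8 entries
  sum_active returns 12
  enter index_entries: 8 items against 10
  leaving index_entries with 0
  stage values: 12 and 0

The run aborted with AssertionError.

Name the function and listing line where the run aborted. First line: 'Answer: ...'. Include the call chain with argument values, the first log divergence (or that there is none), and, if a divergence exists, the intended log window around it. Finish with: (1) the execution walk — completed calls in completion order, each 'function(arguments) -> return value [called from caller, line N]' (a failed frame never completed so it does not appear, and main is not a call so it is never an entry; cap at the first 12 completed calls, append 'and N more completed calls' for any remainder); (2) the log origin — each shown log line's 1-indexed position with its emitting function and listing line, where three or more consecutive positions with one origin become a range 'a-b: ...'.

Answer: the error was raised in trim_outliers, line 30.
Key fact: The log first diverges at position 6: the faulty run prints 'leaving index_entries with 0' where the working version prints 'leaving index_entries with 1'.
Call chain: main -> trim_outliers([9, 10, 8, 4, 2, 7, 12, 10], 10) (called at line 37).
First divergence: position 6 — shown 'leaving index_entries with 0', intended 'leaving index_entries with 1'.
Intended log window:
  4: sum_active returns 12
  5: enter index_entries: 8 items against 10
  6: leaving index_entries with 1
  7: stage values: 12 and 1
Execution walk:
  sum_active([9, 10, 8, 4, 2, 7, 12, 10]) -> 12  [called from trim_outliers, line 27]
  index_entries([9, 10, 8, 4, 2, 7, 12, 10], 10) -> 0  [called from trim_outliers, line 28]
Log origins:
  1: logged in main at line 36
  2: logged in trim_outliers at line 26
  3: logged in sum_active at line 2
  4: logged in sum_active at line 7
  5: logged in index_entries at line 11
  6: logged in index_entries at line 16
  7: logged in trim_outliers at line 29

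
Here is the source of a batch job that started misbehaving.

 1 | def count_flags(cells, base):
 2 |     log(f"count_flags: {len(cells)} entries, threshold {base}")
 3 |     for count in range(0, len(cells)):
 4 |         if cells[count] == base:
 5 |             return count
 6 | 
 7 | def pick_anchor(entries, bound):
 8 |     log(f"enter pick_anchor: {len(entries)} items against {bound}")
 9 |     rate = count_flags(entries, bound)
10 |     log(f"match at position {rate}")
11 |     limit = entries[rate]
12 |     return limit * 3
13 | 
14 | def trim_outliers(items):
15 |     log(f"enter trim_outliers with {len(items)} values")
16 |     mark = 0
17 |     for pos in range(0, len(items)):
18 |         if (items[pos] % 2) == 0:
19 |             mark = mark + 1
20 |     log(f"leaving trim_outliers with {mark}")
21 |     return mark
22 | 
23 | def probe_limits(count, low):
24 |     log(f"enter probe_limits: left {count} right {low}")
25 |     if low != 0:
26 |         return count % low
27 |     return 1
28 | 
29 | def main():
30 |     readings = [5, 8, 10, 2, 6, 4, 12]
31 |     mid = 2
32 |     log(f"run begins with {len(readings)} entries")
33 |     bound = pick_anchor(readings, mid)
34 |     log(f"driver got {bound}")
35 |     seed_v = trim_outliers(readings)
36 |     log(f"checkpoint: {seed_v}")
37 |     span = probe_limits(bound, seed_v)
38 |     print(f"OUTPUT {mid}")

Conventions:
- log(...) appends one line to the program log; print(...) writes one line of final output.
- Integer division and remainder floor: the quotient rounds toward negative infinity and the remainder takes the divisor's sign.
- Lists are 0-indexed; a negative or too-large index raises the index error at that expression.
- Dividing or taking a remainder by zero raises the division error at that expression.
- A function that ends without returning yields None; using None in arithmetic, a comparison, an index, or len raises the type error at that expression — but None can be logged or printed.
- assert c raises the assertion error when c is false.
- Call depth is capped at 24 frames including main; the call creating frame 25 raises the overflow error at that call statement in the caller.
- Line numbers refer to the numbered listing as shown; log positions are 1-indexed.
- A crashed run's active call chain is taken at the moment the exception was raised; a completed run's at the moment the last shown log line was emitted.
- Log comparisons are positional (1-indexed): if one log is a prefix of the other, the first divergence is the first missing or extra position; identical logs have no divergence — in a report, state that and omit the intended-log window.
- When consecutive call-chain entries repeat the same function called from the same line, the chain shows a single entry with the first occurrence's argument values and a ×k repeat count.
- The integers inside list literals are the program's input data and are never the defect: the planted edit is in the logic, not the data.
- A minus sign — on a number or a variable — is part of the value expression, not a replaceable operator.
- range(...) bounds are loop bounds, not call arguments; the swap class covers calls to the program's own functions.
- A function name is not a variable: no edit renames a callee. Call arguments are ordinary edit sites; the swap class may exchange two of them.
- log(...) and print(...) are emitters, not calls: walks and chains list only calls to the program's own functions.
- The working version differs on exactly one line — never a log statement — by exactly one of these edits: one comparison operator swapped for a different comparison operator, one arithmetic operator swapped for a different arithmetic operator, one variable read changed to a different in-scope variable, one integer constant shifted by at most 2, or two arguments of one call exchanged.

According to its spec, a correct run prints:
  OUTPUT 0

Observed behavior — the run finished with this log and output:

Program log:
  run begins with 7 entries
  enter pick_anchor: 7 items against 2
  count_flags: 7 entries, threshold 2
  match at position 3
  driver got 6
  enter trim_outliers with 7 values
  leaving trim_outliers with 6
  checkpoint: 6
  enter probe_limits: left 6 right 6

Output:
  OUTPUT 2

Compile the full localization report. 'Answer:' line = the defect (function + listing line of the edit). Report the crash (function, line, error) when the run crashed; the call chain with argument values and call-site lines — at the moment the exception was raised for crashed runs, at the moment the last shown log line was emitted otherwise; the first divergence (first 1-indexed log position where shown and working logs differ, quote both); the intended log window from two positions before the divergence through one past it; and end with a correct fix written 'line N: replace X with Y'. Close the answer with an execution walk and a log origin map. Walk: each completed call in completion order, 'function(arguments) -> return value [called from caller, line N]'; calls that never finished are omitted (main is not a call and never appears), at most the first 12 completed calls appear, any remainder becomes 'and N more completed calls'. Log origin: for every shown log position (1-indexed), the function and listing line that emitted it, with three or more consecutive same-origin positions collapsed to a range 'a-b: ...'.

Answer: the defect is in main at line 38.
Key observation: The logs agree in full; only the final output differs.
Call chain: main -> probe_limits(6, 6) (called at line 37).
First divergence: none (the log streams are identical).
Execution walk:
  count_flags([5, 8, 10, 2, 6, 4, 12], 2) -> 3  [called from pick_anchor, line 9]
  pick_anchor([5, 8, 10, 2, 6, 4, 12], 2) -> 6  [called from main, line 33]
  trim_outliers([5, 8, 10, 2, 6, 4, 12]) -> 6  [called from main, line 35]
  probe_limits(6, 6) -> 0  [called from main, line 37]
Log line origins:
  1: from main, line 32
  2: from pick_anchor, line 8
  3: from count_flags, line 2
  4: from pick_anchor, line 10
  5: from main, line 34
  6: from trim_outliers, line 15
  7: from trim_outliers, line 20
  8: from main, line 36
  9: from probe_limits, line 24
A correct fix: line 38: replace `mid` with `span`.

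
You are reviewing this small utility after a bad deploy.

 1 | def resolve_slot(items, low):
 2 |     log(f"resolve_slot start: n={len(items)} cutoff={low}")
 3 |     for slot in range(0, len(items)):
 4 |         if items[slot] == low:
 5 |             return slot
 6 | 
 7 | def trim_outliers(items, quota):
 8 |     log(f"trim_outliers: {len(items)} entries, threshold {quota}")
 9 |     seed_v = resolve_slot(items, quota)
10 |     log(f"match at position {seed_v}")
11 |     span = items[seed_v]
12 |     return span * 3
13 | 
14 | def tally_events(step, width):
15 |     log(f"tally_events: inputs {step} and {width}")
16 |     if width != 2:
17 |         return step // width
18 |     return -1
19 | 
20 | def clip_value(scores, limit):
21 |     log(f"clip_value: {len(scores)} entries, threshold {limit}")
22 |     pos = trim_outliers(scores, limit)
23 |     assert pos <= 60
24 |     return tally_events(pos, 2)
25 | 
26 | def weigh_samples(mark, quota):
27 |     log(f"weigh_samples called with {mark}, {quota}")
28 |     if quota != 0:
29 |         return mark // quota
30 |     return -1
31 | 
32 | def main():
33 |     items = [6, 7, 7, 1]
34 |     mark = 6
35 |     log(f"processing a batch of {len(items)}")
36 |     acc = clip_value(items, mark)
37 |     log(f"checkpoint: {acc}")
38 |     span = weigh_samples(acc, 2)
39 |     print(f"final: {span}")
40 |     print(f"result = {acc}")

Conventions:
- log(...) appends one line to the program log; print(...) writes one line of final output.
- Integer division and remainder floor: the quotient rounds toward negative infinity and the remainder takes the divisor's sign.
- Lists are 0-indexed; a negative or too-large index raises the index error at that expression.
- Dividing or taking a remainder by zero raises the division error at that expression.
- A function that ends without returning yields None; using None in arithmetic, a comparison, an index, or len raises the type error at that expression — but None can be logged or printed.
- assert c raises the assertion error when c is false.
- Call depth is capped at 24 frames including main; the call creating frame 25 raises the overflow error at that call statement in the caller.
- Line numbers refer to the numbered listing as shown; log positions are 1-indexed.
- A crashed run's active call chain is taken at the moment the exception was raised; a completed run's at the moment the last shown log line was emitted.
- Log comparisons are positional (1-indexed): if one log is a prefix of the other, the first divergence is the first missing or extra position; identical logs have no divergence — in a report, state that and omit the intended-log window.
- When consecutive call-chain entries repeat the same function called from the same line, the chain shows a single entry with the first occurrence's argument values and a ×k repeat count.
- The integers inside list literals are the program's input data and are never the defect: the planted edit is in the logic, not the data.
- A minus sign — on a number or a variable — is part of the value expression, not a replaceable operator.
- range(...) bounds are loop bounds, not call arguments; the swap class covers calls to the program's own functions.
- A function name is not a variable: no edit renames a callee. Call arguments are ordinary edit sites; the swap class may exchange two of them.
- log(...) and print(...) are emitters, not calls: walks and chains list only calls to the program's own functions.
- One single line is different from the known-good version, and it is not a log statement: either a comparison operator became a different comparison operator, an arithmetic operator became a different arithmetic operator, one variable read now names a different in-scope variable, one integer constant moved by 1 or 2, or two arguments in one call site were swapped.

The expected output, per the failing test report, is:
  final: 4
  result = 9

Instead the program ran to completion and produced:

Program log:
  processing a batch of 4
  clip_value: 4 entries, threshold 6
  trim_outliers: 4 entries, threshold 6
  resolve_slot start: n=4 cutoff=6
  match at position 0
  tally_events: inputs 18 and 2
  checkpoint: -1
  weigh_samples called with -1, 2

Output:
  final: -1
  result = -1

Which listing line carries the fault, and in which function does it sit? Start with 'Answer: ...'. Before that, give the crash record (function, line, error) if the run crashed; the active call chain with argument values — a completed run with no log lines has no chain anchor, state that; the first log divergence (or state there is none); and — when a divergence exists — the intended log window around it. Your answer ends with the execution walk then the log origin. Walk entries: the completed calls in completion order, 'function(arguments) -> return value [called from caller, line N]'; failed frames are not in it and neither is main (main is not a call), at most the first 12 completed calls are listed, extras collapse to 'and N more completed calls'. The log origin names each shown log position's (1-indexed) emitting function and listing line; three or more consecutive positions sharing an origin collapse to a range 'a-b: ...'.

Answer: the defect is in tally_events at line 16.
Key observation: At log position 7 the runs split — shown 'checkpoint: -1', but the working version logs 'checkpoint: 9'.
Call chain: main -> weigh_samples(-1, 2) (called at line 38).
First divergence: position 7 — the shown line 'checkpoint: -1' should read 'checkpoint: 9'.
Intended log window:
  5: match at position 0
  6: tally_events: inputs 18 and 2
  7: checkpoint: 9
  8: weigh_samples called with 9, 2
Execution walk:
  resolve_slot([6, 7, 7, 1], 6) -> 0  [called from trim_outliers, line 9]
  trim_outliers([6, 7, 7, 1], 6) -> 18  [called from clip_value, line 22]
  tally_events(18, 2) -> -1  [called from clip_value, line 24]
  clip_value([6, 7, 7, 1], 6) -> -1  [called from main, line 36]
  weigh_samples(-1, 2) -> -1  [called from main, line 38]
Log line origins:
  1 — main, line 35
  2 — clip_value, line 21
  3 — trim_outliers, line 8
  4 — resolve_slot, line 2
  5 — trim_outliers, line 10
  6 — tally_events, line 15
  7 — main, line 37
  8 — weigh_samples, line 27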